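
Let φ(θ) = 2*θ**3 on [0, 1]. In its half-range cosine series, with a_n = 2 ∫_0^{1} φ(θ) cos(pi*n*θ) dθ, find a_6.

1/(3*pi**2)

a_6 = 2 ∫_0^{1} (2*θ**3) cos(6*pi*θ) dθ.
Integrating by parts three times (tabular method), an antiderivative of (2*θ**3) cos(6*pi*θ) is θ**3*sin(6*pi*θ)/(3*pi) + θ**2*cos(6*pi*θ)/(6*pi**2) - θ*sin(6*pi*θ)/(18*pi**3) - cos(6*pi*θ)/(108*pi**4); evaluating from 0 to 1: ∫_{0}^{1} (2*θ**3) cos(6*pi*θ) dθ = ((-1 + 18*pi**2)/(108*pi**4)) - (-1/(108*pi**4)) = 1/(6*pi**2).
Hence a_6 = 2·(1/(6*pi**2)) = 1/(3*pi**2).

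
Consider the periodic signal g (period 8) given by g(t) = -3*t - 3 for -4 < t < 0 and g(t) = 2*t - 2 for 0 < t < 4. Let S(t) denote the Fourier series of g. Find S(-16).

t = -16 differs from t = 0 by -2 full period(s), and the series is 8-periodic.
At t = 0 the one-sided limits are g(0^-) = -3 and g(0^+) = -2.
By Dirichlet's theorem the series converges to their average, [(-3) + (-2)]/2 = -5/2.

-5/2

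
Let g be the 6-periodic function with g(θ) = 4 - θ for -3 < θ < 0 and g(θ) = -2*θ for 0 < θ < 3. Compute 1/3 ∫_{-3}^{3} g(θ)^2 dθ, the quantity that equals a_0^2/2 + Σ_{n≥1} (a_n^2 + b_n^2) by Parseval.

1/3 ∫_{-3}^{3} g(θ)^2 dθ = 1/3 · (129) = 43.

43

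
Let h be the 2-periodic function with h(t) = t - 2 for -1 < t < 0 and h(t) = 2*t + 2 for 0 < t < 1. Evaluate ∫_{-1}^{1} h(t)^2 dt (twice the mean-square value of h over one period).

47/3

∫_{-1}^{1} h(t)^2 dt = 47/3.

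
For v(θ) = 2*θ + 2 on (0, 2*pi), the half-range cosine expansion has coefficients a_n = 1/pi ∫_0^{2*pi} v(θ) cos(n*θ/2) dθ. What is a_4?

a_4 = 1/pi ∫_0^{2*pi} (2*θ + 2) cos(2*θ) dθ.
Integrating by parts (boundary term plus one more integral), an antiderivative of (2*θ + 2) cos(2*θ) is θ*sin(2*θ) + sin(2*θ) + cos(2*θ)/2; evaluating from 0 to 2*pi: ∫_{0}^{2*pi} (2*θ + 2) cos(2*θ) dθ = (1/2) - (1/2) = 0.
Hence a_4 = (1/pi)·(0) = 0.

0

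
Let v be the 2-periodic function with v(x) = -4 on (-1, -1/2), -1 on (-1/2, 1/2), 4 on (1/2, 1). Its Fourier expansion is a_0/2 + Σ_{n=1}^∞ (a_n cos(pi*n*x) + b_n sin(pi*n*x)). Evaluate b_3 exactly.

b_3 = ∫_{-1}^{1} v(x) sin(3*pi*x) dx.
Split the integral at the breakpoints.
Directly, an antiderivative of (-4) sin(3*pi*x) is 4*cos(3*pi*x)/(3*pi); evaluating from -1 to -1/2: ∫_{-1}^{-1/2} (-4) sin(3*pi*x) dx = (0) - (-4/(3*pi)) = 4/(3*pi).
Directly, an antiderivative of (-1) sin(3*pi*x) is cos(3*pi*x)/(3*pi); evaluating from -1/2 to 1/2: ∫_{-1/2}^{1/2} (-1) sin(3*pi*x) dx = (0) - (0) = 0.
Directly, an antiderivative of (4) sin(3*pi*x) is -4*cos(3*pi*x)/(3*pi); evaluating from 1/2 to 1: ∫_{1/2}^{1} (4) sin(3*pi*x) dx = (4/(3*pi)) - (0) = 4/(3*pi).
Summing the pieces gives b_3 = 8/(3*pi).

8/(3*pi)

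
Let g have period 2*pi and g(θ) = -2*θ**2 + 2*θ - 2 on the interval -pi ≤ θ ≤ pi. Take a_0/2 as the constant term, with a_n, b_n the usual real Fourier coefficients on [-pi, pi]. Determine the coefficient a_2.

a_2 = 1/pi ∫_{-pi}^{pi} g(θ) cos(2*θ) dθ.
Integrating by parts twice (tabular method), an antiderivative of (-2*θ**2 + 2*θ - 2) cos(2*θ) is -θ**2*sin(2*θ) + θ*sin(2*θ) - θ*cos(2*θ) - sin(2*θ)/2 + cos(2*θ)/2; evaluating from -pi to pi: ∫_{-pi}^{pi} (-2*θ**2 + 2*θ - 2) cos(2*θ) dθ = (1/2 - pi) - (1/2 + pi) = -2*pi.
Hence a_2 = (1/pi)·(-2*pi) = -2.

-2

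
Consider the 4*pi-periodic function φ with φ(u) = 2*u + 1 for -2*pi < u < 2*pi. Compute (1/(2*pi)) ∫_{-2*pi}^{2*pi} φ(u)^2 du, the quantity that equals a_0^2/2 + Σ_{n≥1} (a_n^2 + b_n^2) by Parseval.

(1/(2*pi)) ∫_{-2*pi}^{2*pi} φ(u)^2 du = (1/(2*pi)) · (4*pi + 64*pi**3/3) = 2 + 32*pi**2/3.

2 + 32*pi**2/3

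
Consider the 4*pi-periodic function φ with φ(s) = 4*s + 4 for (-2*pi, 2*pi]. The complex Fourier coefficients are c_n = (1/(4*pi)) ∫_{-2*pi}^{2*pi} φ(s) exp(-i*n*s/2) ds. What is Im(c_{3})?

-8/3

Since φ is real-valued, Im(c_{3}) = -(1/(4*pi)) ∫_{-2*pi}^{2*pi} φ(s) sin(3*s/2) ds = -b_{3}/2.
Integrating by parts (boundary term plus one more integral), an antiderivative of (4*s + 4) sin(3*s/2) is -8*s*cos(3*s/2)/3 + 16*sin(3*s/2)/9 - 8*cos(3*s/2)/3; evaluating from -2*pi to 2*pi: ∫_{-2*pi}^{2*pi} (4*s + 4) sin(3*s/2) ds = (8/3 + 16*pi/3) - (8/3 - 16*pi/3) = 32*pi/3.
Hence Im(c_{3}) = (-1/(4*pi))·(32*pi/3) = -8/3.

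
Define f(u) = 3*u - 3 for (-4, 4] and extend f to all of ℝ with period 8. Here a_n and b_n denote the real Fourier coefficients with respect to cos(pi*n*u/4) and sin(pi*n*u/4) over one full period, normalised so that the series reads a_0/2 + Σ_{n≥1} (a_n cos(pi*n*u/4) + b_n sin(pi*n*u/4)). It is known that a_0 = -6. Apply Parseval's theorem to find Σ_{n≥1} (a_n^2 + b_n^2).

96

Parseval: a_0^2/2 + Σ_{n≥1} (a_n^2+b_n^2) = 1/4 ∫_{-4}^{4} f(u)^2 du = 114.
Subtract a_0^2/2 = 18: Σ (a_n^2+b_n^2) = 96.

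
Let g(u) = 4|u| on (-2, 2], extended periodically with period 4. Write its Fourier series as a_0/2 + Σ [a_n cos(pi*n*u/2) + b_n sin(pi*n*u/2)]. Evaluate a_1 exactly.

a_1 = 1/2 ∫_{-2}^{2} g(u) cos(pi*u/2) du.
g is even and cos(pi*u/2) is even, so the integrand is even and a_1 = ∫_0^{2} g(u) cos(pi*u/2) du.
Integrating by parts (boundary term plus one more integral), an antiderivative of (4*u) cos(pi*u/2) is 8*u*sin(pi*u/2)/pi + 16*cos(pi*u/2)/pi**2; evaluating from 0 to 2: ∫_{0}^{2} (4*u) cos(pi*u/2) du = (-16/pi**2) - (16/pi**2) = -32/pi**2.
Hence a_1 = -32/pi**2.

-32/pi**2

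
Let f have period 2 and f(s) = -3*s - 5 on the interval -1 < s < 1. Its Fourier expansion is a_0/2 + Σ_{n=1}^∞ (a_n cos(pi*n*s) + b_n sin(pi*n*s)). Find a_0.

-10

a_0 = ∫_{-1}^{1} f(s) ds = -10.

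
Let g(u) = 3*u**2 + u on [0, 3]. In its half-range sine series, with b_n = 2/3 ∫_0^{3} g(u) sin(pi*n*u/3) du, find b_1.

-216/pi**3 + 60/pi

b_1 = 2/3 ∫_0^{3} (3*u**2 + u) sin(pi*u/3) du.
Integrating by parts twice (tabular method), an antiderivative of (3*u**2 + u) sin(pi*u/3) is -9*u**2*cos(pi*u/3)/pi + 54*u*sin(pi*u/3)/pi**2 - 3*u*cos(pi*u/3)/pi + 9*sin(pi*u/3)/pi**2 + 162*cos(pi*u/3)/pi**3; evaluating from 0 to 3: ∫_{0}^{3} (3*u**2 + u) sin(pi*u/3) du = (-162/pi**3 + 90/pi) - (162/pi**3) = -324/pi**3 + 90/pi.
Hence b_1 = (2/3)·(-324/pi**3 + 90/pi) = -216/pi**3 + 60/pi.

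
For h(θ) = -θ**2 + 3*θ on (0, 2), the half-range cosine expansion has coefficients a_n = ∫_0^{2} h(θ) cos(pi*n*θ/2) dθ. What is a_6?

-4/(9*pi**2)

a_6 = ∫_0^{2} (-θ**2 + 3*θ) cos(3*pi*θ) dθ.
Integrating by parts twice (tabular method), an antiderivative of (-θ**2 + 3*θ) cos(3*pi*θ) is -θ**2*sin(3*pi*θ)/(3*pi) + θ*sin(3*pi*θ)/pi - 2*θ*cos(3*pi*θ)/(9*pi**2) + 2*sin(3*pi*θ)/(27*pi**3) + cos(3*pi*θ)/(3*pi**2); evaluating from 0 to 2: ∫_{0}^{2} (-θ**2 + 3*θ) cos(3*pi*θ) dθ = (-1/(9*pi**2)) - (1/(3*pi**2)) = -4/(9*pi**2).
Hence a_6 = -4/(9*pi**2).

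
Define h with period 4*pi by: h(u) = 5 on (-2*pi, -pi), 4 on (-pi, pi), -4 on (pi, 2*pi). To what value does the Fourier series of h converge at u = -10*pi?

u = -10*pi differs from u = -2*pi by -2 full period(s), and the series is 4*pi-periodic.
At u = -2*pi the one-sided limits are h(-2*pi^-) = -4 and h(-2*pi^+) = 5.
By Dirichlet's theorem the series converges to their average, [(-4) + (5)]/2 = 1/2.

1/2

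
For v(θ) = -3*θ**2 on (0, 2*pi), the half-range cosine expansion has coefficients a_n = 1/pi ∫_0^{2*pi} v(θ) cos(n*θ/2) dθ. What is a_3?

a_3 = 1/pi ∫_0^{2*pi} (-3*θ**2) cos(3*θ/2) dθ.
Integrating by parts twice (tabular method), an antiderivative of (-3*θ**2) cos(3*θ/2) is -2*θ**2*sin(3*θ/2) - 8*θ*cos(3*θ/2)/3 + 16*sin(3*θ/2)/9; evaluating from 0 to 2*pi: ∫_{0}^{2*pi} (-3*θ**2) cos(3*θ/2) dθ = (16*pi/3) - (0) = 16*pi/3.
Hence a_3 = (1/pi)·(16*pi/3) = 16/3.

16/3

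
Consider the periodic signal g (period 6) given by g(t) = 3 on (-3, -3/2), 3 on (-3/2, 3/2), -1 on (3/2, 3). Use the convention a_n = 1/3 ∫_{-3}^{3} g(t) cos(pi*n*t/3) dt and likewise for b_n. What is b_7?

b_7 = 1/3 ∫_{-3}^{3} g(t) sin(7*pi*t/3) dt.
Split the integral at the breakpoints.
Directly, an antiderivative of (3) sin(7*pi*t/3) is -9*cos(7*pi*t/3)/(7*pi); evaluating from -3 to -3/2: ∫_{-3}^{-3/2} (3) sin(7*pi*t/3) dt = (0) - (9/(7*pi)) = -9/(7*pi).
Directly, an antiderivative of (3) sin(7*pi*t/3) is -9*cos(7*pi*t/3)/(7*pi); evaluating from -3/2 to 3/2: ∫_{-3/2}^{3/2} (3) sin(7*pi*t/3) dt = (0) - (0) = 0.
Directly, an antiderivative of (-1) sin(7*pi*t/3) is 3*cos(7*pi*t/3)/(7*pi); evaluating from 3/2 to 3: ∫_{3/2}^{3} (-1) sin(7*pi*t/3) dt = (-3/(7*pi)) - (0) = -3/(7*pi).
Summing the pieces and multiplying by (1/3) gives b_7 = -4/(7*pi).

-4/(7*pi)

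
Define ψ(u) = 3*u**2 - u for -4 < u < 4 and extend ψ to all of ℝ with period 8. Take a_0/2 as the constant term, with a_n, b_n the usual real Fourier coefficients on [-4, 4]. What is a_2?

a_2 = 1/4 ∫_{-4}^{4} ψ(u) cos(pi*u/2) du.
Integrating by parts twice (tabular method), an antiderivative of (3*u**2 - u) cos(pi*u/2) is 6*u**2*sin(pi*u/2)/pi - 2*u*sin(pi*u/2)/pi + 24*u*cos(pi*u/2)/pi**2 - 48*sin(pi*u/2)/pi**3 - 4*cos(pi*u/2)/pi**2; evaluating from -4 to 4: ∫_{-4}^{4} (3*u**2 - u) cos(pi*u/2) du = (92/pi**2) - (-100/pi**2) = 192/pi**2.
Hence a_2 = (1/4)·(192/pi**2) = 48/pi**2.

48/pi**2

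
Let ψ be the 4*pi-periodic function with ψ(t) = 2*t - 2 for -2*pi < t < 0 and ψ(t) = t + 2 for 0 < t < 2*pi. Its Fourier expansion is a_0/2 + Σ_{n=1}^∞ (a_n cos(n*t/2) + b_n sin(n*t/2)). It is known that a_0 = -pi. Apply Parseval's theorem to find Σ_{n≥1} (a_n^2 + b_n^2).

8 + 12*pi + 37*pi**2/6

Parseval: a_0^2/2 + Σ_{n≥1} (a_n^2+b_n^2) = (1/(2*pi)) ∫_{-2*pi}^{2*pi} ψ(t)^2 dt = 8 + 12*pi + 20*pi**2/3.
Subtract a_0^2/2 = pi**2/2: Σ (a_n^2+b_n^2) = 8 + 12*pi + 37*pi**2/6.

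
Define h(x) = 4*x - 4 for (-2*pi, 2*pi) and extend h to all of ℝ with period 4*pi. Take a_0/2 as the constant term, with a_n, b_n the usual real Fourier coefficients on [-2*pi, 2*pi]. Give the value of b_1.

b_1 = (1/(2*pi)) ∫_{-2*pi}^{2*pi} h(x) sin(x/2) dx.
Integrating by parts (boundary term plus one more integral), an antiderivative of (4*x - 4) sin(x/2) is -8*x*cos(x/2) + 16*sin(x/2) + 8*cos(x/2); evaluating from -2*pi to 2*pi: ∫_{-2*pi}^{2*pi} (4*x - 4) sin(x/2) dx = (-8 + 16*pi) - (-16*pi - 8) = 32*pi.
Hence b_1 = (1/(2*pi))·(32*pi) = 16.

16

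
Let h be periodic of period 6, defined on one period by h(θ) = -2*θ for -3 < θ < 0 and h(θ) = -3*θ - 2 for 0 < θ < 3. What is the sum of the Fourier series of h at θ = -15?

θ = -15 differs from θ = -3 by -2 full period(s), and the series is 6-periodic.
At θ = -3 the one-sided limits are h(-3^-) = -11 and h(-3^+) = 6.
By Dirichlet's theorem the series converges to their average, [(-11) + (6)]/2 = -5/2.

-5/2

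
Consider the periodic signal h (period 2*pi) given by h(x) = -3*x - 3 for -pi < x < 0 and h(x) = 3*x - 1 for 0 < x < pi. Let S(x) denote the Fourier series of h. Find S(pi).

-2 + 3*pi

At x = pi the one-sided limits are h(pi^-) = -1 + 3*pi and h(pi^+) = -3 + 3*pi.
By Dirichlet's theorem the series converges to their average, [(-1 + 3*pi) + (-3 + 3*pi)]/2 = -2 + 3*pi.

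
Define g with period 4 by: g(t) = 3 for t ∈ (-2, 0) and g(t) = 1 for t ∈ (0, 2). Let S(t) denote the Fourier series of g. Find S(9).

t = 9 differs from t = 1 by 2 full period(s), and the series is 4-periodic.
g is continuous at t = 1 with value 1, so the series converges to 1 there.

1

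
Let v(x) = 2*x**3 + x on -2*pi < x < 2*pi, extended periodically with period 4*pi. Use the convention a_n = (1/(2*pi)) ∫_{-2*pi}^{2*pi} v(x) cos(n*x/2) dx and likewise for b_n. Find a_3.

a_3 = (1/(2*pi)) ∫_{-2*pi}^{2*pi} v(x) cos(3*x/2) dx.
v is odd and cos(3*x/2) is even, so the integrand is odd over a symmetric interval and the integral vanishes.

0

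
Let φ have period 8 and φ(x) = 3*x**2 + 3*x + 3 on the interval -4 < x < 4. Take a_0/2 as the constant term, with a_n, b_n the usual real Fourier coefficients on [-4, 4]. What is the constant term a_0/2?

a_0 = 1/4 ∫_{-4}^{4} φ(x) dx = 1/4 · (152) = 38.
So the constant term a_0/2 = 19.

19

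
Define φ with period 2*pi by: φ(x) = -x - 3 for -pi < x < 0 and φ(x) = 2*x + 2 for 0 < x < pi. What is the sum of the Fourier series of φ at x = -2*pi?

x = -2*pi differs from x = 0 by -1 full period(s), and the series is 2*pi-periodic.
At x = 0 the one-sided limits are φ(0^-) = -3 and φ(0^+) = 2.
By Dirichlet's theorem the series converges to their average, [(-3) + (2)]/2 = -1/2.

-1/2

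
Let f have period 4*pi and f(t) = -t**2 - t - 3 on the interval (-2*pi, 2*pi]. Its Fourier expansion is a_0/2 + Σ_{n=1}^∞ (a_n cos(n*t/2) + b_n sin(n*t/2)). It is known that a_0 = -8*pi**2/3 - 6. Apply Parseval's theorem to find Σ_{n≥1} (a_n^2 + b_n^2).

Parseval: a_0^2/2 + Σ_{n≥1} (a_n^2+b_n^2) = (1/(2*pi)) ∫_{-2*pi}^{2*pi} f(t)^2 dt = 18 + 56*pi**2/3 + 32*pi**4/5.
Subtract a_0^2/2 = 2*(9 + 4*pi**2)**2/9: Σ (a_n^2+b_n^2) = 8*pi**2*(15 + 16*pi**2)/45.

8*pi**2*(15 + 16*pi**2)/45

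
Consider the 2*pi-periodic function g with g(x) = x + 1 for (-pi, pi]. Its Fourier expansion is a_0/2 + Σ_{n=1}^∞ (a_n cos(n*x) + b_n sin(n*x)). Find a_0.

2

a_0 = 1/pi ∫_{-pi}^{pi} g(x) dx = 1/pi · (2*pi) = 2.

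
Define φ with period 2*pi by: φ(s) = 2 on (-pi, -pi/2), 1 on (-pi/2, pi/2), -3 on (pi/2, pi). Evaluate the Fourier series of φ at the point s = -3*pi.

-1/2

s = -3*pi differs from s = pi by -2 full period(s), and the series is 2*pi-periodic.
At s = pi the one-sided limits are φ(pi^-) = -3 and φ(pi^+) = 2.
By Dirichlet's theorem the series converges to their average, [(-3) + (2)]/2 = -1/2.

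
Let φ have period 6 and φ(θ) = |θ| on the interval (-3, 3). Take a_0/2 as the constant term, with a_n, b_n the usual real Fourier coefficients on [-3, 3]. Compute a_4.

0

a_4 = 1/3 ∫_{-3}^{3} φ(θ) cos(4*pi*θ/3) dθ.
φ is even and cos(4*pi*θ/3) is even, so the integrand is even and a_4 = 2/3 ∫_0^{3} φ(θ) cos(4*pi*θ/3) dθ.
Integrating by parts (boundary term plus one more integral), an antiderivative of (θ) cos(4*pi*θ/3) is 3*θ*sin(4*pi*θ/3)/(4*pi) + 9*cos(4*pi*θ/3)/(16*pi**2); evaluating from 0 to 3: ∫_{0}^{3} (θ) cos(4*pi*θ/3) dθ = (9/(16*pi**2)) - (9/(16*pi**2)) = 0.
Hence a_4 = (2/3)·(0) = 0.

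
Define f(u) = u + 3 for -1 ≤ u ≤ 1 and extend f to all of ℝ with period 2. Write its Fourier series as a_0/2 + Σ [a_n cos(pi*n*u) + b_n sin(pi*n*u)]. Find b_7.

2/(7*pi)

b_7 = ∫_{-1}^{1} f(u) sin(7*pi*u) du.
Integrating by parts (boundary term plus one more integral), an antiderivative of (u + 3) sin(7*pi*u) is -u*cos(7*pi*u)/(7*pi) + sin(7*pi*u)/(49*pi**2) - 3*cos(7*pi*u)/(7*pi); evaluating from -1 to 1: ∫_{-1}^{1} (u + 3) sin(7*pi*u) du = (4/(7*pi)) - (2/(7*pi)) = 2/(7*pi).
Hence b_7 = 2/(7*pi).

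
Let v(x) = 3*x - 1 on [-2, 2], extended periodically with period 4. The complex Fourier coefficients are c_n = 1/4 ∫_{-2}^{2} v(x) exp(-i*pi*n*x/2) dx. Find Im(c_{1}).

-6/pi

Since v is real-valued, Im(c_{1}) = -1/4 ∫_{-2}^{2} v(x) sin(pi*x/2) dx = -b_{1}/2.
Integrating by parts (boundary term plus one more integral), an antiderivative of (3*x - 1) sin(pi*x/2) is -6*x*cos(pi*x/2)/pi + 12*sin(pi*x/2)/pi**2 + 2*cos(pi*x/2)/pi; evaluating from -2 to 2: ∫_{-2}^{2} (3*x - 1) sin(pi*x/2) dx = (10/pi) - (-14/pi) = 24/pi.
Hence Im(c_{1}) = (-1/4)·(24/pi) = -6/pi.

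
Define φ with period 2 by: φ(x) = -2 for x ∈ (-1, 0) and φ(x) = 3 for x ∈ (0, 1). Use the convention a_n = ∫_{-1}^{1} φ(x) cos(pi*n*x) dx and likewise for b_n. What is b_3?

b_3 = ∫_{-1}^{1} φ(x) sin(3*pi*x) dx.
Split the integral at the breakpoints.
Directly, an antiderivative of (-2) sin(3*pi*x) is 2*cos(3*pi*x)/(3*pi); evaluating from -1 to 0: ∫_{-1}^{0} (-2) sin(3*pi*x) dx = (2/(3*pi)) - (-2/(3*pi)) = 4/(3*pi).
Directly, an antiderivative of (3) sin(3*pi*x) is -cos(3*pi*x)/pi; evaluating from 0 to 1: ∫_{0}^{1} (3) sin(3*pi*x) dx = (1/pi) - (-1/pi) = 2/pi.
Summing the pieces gives b_3 = 10/(3*pi).

10/(3*pi)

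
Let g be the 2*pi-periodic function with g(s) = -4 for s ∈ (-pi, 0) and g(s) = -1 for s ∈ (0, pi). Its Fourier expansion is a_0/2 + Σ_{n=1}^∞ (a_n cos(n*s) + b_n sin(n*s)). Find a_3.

a_3 = 1/pi ∫_{-pi}^{pi} g(s) cos(3*s) ds.
Split the integral at the breakpoints.
Directly, an antiderivative of (-4) cos(3*s) is -4*sin(3*s)/3; evaluating from -pi to 0: ∫_{-pi}^{0} (-4) cos(3*s) ds = (0) - (0) = 0.
Directly, an antiderivative of (-1) cos(3*s) is -sin(3*s)/3; evaluating from 0 to pi: ∫_{0}^{pi} (-1) cos(3*s) ds = (0) - (0) = 0.
Summing the pieces and multiplying by (1/pi) gives a_3 = 0.

0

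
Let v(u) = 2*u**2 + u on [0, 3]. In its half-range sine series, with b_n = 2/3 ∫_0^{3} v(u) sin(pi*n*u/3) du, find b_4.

b_4 = 2/3 ∫_0^{3} (2*u**2 + u) sin(4*pi*u/3) du.
Integrating by parts twice (tabular method), an antiderivative of (2*u**2 + u) sin(4*pi*u/3) is -3*u**2*cos(4*pi*u/3)/(2*pi) + 9*u*sin(4*pi*u/3)/(4*pi**2) - 3*u*cos(4*pi*u/3)/(4*pi) + 9*sin(4*pi*u/3)/(16*pi**2) + 27*cos(4*pi*u/3)/(16*pi**3); evaluating from 0 to 3: ∫_{0}^{3} (2*u**2 + u) sin(4*pi*u/3) du = (9*(3 - 28*pi**2)/(16*pi**3)) - (27/(16*pi**3)) = -63/(4*pi).
Hence b_4 = (2/3)·(-63/(4*pi)) = -21/(2*pi).

-21/(2*pi)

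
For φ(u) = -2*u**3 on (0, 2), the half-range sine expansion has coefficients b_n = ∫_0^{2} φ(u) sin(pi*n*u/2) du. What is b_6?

b_6 = ∫_0^{2} (-2*u**3) sin(3*pi*u) du.
Integrating by parts three times (tabular method), an antiderivative of (-2*u**3) sin(3*pi*u) is 2*u**3*cos(3*pi*u)/(3*pi) - 2*u**2*sin(3*pi*u)/(3*pi**2) - 4*u*cos(3*pi*u)/(9*pi**3) + 4*sin(3*pi*u)/(27*pi**4); evaluating from 0 to 2: ∫_{0}^{2} (-2*u**3) sin(3*pi*u) du = (8*(-1 + 6*pi**2)/(9*pi**3)) - (0) = 8*(-1 + 6*pi**2)/(9*pi**3).
Hence b_6 = 8*(-1 + 6*pi**2)/(9*pi**3).

8*(-1 + 6*pi**2)/(9*pi**3)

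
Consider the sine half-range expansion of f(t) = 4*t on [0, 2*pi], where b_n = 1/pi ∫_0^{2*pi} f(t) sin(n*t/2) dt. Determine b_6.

-8/3

b_6 = 1/pi ∫_0^{2*pi} (4*t) sin(3*t) dt.
Integrating by parts (boundary term plus one more integral), an antiderivative of (4*t) sin(3*t) is -4*t*cos(3*t)/3 + 4*sin(3*t)/9; evaluating from 0 to 2*pi: ∫_{0}^{2*pi} (4*t) sin(3*t) dt = (-8*pi/3) - (0) = -8*pi/3.
Hence b_6 = (1/pi)·(-8*pi/3) = -8/3.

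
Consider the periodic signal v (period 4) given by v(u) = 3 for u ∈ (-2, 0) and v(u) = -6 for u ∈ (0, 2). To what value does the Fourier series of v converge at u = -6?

-3/2

u = -6 differs from u = 2 by -2 full period(s), and the series is 4-periodic.
At u = 2 the one-sided limits are v(2^-) = -6 and v(2^+) = 3.
By Dirichlet's theorem the series converges to their average, [(-6) + (3)]/2 = -3/2.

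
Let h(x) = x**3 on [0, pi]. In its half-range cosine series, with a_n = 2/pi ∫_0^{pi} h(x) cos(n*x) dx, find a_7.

6*(4 - 49*pi**2)/(2401*pi)

a_7 = 2/pi ∫_0^{pi} (x**3) cos(7*x) dx.
Integrating by parts three times (tabular method), an antiderivative of (x**3) cos(7*x) is x**3*sin(7*x)/7 + 3*x**2*cos(7*x)/49 - 6*x*sin(7*x)/343 - 6*cos(7*x)/2401; evaluating from 0 to pi: ∫_{0}^{pi} (x**3) cos(7*x) dx = (6/2401 - 3*pi**2/49) - (-6/2401) = 12/2401 - 3*pi**2/49.
Hence a_7 = (2/pi)·(12/2401 - 3*pi**2/49) = 6*(4 - 49*pi**2)/(2401*pi).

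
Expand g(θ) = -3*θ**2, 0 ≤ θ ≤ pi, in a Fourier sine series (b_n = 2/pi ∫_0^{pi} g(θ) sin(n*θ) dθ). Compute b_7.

b_7 = 2/pi ∫_0^{pi} (-3*θ**2) sin(7*θ) dθ.
Integrating by parts twice (tabular method), an antiderivative of (-3*θ**2) sin(7*θ) is 3*θ**2*cos(7*θ)/7 - 6*θ*sin(7*θ)/49 - 6*cos(7*θ)/343; evaluating from 0 to pi: ∫_{0}^{pi} (-3*θ**2) sin(7*θ) dθ = (6/343 - 3*pi**2/7) - (-6/343) = 12/343 - 3*pi**2/7.
Hence b_7 = (2/pi)·(12/343 - 3*pi**2/7) = 6*(4 - 49*pi**2)/(343*pi).

6*(4 - 49*pi**2)/(343*pi)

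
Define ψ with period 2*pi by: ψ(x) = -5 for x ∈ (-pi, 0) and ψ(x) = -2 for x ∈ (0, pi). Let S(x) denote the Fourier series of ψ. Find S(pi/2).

ψ is continuous at x = pi/2 with value -2, so the series converges to -2 there.

-2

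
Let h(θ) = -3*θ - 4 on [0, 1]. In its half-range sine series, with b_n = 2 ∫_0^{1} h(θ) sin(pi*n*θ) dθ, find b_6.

b_6 = 2 ∫_0^{1} (-3*θ - 4) sin(6*pi*θ) dθ.
Integrating by parts (boundary term plus one more integral), an antiderivative of (-3*θ - 4) sin(6*pi*θ) is θ*cos(6*pi*θ)/(2*pi) - sin(6*pi*θ)/(12*pi**2) + 2*cos(6*pi*θ)/(3*pi); evaluating from 0 to 1: ∫_{0}^{1} (-3*θ - 4) sin(6*pi*θ) dθ = (7/(6*pi)) - (2/(3*pi)) = 1/(2*pi).
Hence b_6 = 2·(1/(2*pi)) = 1/pi.

1/pi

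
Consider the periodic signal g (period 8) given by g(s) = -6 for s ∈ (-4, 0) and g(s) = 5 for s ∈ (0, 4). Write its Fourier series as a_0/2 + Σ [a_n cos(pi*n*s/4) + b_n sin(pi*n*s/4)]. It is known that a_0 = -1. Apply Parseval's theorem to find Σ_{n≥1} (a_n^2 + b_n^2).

Parseval: a_0^2/2 + Σ_{n≥1} (a_n^2+b_n^2) = 1/4 ∫_{-4}^{4} g(s)^2 ds = 61.
Subtract a_0^2/2 = 1/2: Σ (a_n^2+b_n^2) = 121/2.

121/2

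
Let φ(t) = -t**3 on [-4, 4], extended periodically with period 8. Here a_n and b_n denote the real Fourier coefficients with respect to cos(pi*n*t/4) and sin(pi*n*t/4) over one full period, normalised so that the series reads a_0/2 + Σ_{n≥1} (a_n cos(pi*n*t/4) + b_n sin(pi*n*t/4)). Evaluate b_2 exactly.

b_2 = 1/4 ∫_{-4}^{4} φ(t) sin(pi*t/2) dt.
φ is odd and sin(pi*t/2) is odd, so the integrand is even and b_2 = 1/2 ∫_0^{4} φ(t) sin(pi*t/2) dt.
Integrating by parts three times (tabular method), an antiderivative of (-t**3) sin(pi*t/2) is 2*t**3*cos(pi*t/2)/pi - 12*t**2*sin(pi*t/2)/pi**2 - 48*t*cos(pi*t/2)/pi**3 + 96*sin(pi*t/2)/pi**4; evaluating from 0 to 4: ∫_{0}^{4} (-t**3) sin(pi*t/2) dt = (-192/pi**3 + 128/pi) - (0) = -192/pi**3 + 128/pi.
Hence b_2 = (1/2)·(-192/pi**3 + 128/pi) = -96/pi**3 + 64/pi.

-96/pi**3 + 64/pi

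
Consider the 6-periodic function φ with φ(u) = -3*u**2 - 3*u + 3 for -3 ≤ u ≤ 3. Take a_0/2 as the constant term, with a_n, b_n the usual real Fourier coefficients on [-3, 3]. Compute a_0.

-12

a_0 = 1/3 ∫_{-3}^{3} φ(u) du = 1/3 · (-36) = -12.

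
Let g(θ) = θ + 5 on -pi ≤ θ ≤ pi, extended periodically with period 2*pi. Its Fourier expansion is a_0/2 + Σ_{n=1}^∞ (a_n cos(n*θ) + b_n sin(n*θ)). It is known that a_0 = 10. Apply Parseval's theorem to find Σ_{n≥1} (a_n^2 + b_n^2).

Parseval: a_0^2/2 + Σ_{n≥1} (a_n^2+b_n^2) = 1/pi ∫_{-pi}^{pi} g(θ)^2 dθ = 2*pi**2/3 + 50.
Subtract a_0^2/2 = 50: Σ (a_n^2+b_n^2) = 2*pi**2/3.

2*pi**2/3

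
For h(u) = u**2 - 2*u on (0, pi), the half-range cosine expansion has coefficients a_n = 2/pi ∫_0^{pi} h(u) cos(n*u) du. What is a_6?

a_6 = 2/pi ∫_0^{pi} (u**2 - 2*u) cos(6*u) du.
Integrating by parts twice (tabular method), an antiderivative of (u**2 - 2*u) cos(6*u) is u**2*sin(6*u)/6 - u*sin(6*u)/3 + u*cos(6*u)/18 - sin(6*u)/108 - cos(6*u)/18; evaluating from 0 to pi: ∫_{0}^{pi} (u**2 - 2*u) cos(6*u) du = (-1/18 + pi/18) - (-1/18) = pi/18.
Hence a_6 = (2/pi)·(pi/18) = 1/9.

1/9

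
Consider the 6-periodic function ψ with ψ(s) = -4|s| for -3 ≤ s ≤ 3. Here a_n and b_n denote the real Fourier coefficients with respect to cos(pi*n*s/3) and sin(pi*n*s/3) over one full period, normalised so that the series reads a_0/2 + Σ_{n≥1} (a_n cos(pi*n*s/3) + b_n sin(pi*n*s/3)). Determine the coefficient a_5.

48/(25*pi**2)

a_5 = 1/3 ∫_{-3}^{3} ψ(s) cos(5*pi*s/3) ds.
ψ is even and cos(5*pi*s/3) is even, so the integrand is even and a_5 = 2/3 ∫_0^{3} ψ(s) cos(5*pi*s/3) ds.
Integrating by parts (boundary term plus one more integral), an antiderivative of (-4*s) cos(5*pi*s/3) is -12*s*sin(5*pi*s/3)/(5*pi) - 36*cos(5*pi*s/3)/(25*pi**2); evaluating from 0 to 3: ∫_{0}^{3} (-4*s) cos(5*pi*s/3) ds = (36/(25*pi**2)) - (-36/(25*pi**2)) = 72/(25*pi**2).
Hence a_5 = (2/3)·(72/(25*pi**2)) = 48/(25*pi**2).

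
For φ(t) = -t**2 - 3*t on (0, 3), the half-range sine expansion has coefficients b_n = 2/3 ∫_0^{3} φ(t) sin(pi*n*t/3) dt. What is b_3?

b_3 = 2/3 ∫_0^{3} (-t**2 - 3*t) sin(pi*t) dt.
Integrating by parts twice (tabular method), an antiderivative of (-t**2 - 3*t) sin(pi*t) is t**2*cos(pi*t)/pi - 2*t*sin(pi*t)/pi**2 + 3*t*cos(pi*t)/pi - 3*sin(pi*t)/pi**2 - 2*cos(pi*t)/pi**3; evaluating from 0 to 3: ∫_{0}^{3} (-t**2 - 3*t) sin(pi*t) dt = (-18/pi + 2/pi**3) - (-2/pi**3) = -18/pi + 4/pi**3.
Hence b_3 = (2/3)·(-18/pi + 4/pi**3) = -12/pi + 8/(3*pi**3).

-12/pi + 8/(3*pi**3)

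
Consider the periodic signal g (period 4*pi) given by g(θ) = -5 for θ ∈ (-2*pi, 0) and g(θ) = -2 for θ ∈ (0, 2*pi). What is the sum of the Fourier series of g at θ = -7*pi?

-2

θ = -7*pi differs from θ = pi by -2 full period(s), and the series is 4*pi-periodic.
g is continuous at θ = pi with value -2, so the series converges to -2 there.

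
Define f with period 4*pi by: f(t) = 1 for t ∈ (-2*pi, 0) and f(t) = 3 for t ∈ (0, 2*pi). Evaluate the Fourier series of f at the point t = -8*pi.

t = -8*pi differs from t = 0 by -2 full period(s), and the series is 4*pi-periodic.
At t = 0 the one-sided limits are f(0^-) = 1 and f(0^+) = 3.
By Dirichlet's theorem the series converges to their average, [(1) + (3)]/2 = 2.

2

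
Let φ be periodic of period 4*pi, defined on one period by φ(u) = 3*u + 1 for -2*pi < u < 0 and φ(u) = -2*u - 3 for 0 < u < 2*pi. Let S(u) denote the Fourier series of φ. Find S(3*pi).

1 - 3*pi

u = 3*pi differs from u = -pi by 1 full period(s), and the series is 4*pi-periodic.
φ is continuous at u = -pi with value 1 - 3*pi, so the series converges to 1 - 3*pi there.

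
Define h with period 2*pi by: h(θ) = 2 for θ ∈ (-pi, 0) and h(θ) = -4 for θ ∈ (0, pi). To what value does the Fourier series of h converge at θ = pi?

-1

At θ = pi the one-sided limits are h(pi^-) = -4 and h(pi^+) = 2.
By Dirichlet's theorem the series converges to their average, [(-4) + (2)]/2 = -1.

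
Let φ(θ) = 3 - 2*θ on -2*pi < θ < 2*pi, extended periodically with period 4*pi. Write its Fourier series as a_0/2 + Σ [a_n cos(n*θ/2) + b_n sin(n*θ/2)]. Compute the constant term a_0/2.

3

a_0 = (1/(2*pi)) ∫_{-2*pi}^{2*pi} φ(θ) dθ = (1/(2*pi)) · (12*pi) = 6.
So the constant term a_0/2 = 3.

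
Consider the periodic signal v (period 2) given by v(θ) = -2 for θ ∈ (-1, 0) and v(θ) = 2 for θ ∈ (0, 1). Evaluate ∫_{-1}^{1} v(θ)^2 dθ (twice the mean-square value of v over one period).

8

∫_{-1}^{1} v(θ)^2 dθ = 8.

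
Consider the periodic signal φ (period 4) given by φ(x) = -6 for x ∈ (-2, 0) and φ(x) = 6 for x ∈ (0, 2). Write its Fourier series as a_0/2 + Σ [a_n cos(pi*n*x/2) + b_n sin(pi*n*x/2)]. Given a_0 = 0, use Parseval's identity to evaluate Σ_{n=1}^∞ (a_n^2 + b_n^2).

Parseval: a_0^2/2 + Σ_{n≥1} (a_n^2+b_n^2) = 1/2 ∫_{-2}^{2} φ(x)^2 dx = 72.
Subtract a_0^2/2 = 0: Σ (a_n^2+b_n^2) = 72.

72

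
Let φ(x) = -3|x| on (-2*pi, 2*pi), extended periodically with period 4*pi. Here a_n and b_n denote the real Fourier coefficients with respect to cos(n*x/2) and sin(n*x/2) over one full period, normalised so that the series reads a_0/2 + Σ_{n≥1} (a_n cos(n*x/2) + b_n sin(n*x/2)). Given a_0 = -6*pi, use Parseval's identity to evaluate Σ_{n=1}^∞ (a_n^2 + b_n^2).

Parseval: a_0^2/2 + Σ_{n≥1} (a_n^2+b_n^2) = (1/(2*pi)) ∫_{-2*pi}^{2*pi} φ(x)^2 dx = 24*pi**2.
Subtract a_0^2/2 = 18*pi**2: Σ (a_n^2+b_n^2) = 6*pi**2.

6*pi**2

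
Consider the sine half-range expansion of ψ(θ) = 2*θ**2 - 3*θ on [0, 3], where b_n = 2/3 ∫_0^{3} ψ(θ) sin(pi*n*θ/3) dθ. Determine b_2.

b_2 = 2/3 ∫_0^{3} (2*θ**2 - 3*θ) sin(2*pi*θ/3) dθ.
Integrating by parts twice (tabular method), an antiderivative of (2*θ**2 - 3*θ) sin(2*pi*θ/3) is -3*θ**2*cos(2*pi*θ/3)/pi + 9*θ*sin(2*pi*θ/3)/pi**2 + 9*θ*cos(2*pi*θ/3)/(2*pi) - 27*sin(2*pi*θ/3)/(4*pi**2) + 27*cos(2*pi*θ/3)/(2*pi**3); evaluating from 0 to 3: ∫_{0}^{3} (2*θ**2 - 3*θ) sin(2*pi*θ/3) dθ = (27*(1 - pi**2)/(2*pi**3)) - (27/(2*pi**3)) = -27/(2*pi).
Hence b_2 = (2/3)·(-27/(2*pi)) = -9/pi.

-9/pi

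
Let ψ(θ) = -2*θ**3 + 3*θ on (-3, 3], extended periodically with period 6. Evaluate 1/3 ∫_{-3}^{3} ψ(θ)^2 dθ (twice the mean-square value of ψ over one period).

1/3 ∫_{-3}^{3} ψ(θ)^2 dθ = 1/3 · (52326/35) = 17442/35.

17442/35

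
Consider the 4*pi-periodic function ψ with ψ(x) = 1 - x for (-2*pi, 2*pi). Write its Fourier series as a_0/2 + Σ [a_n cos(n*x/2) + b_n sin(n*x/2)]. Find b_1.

b_1 = (1/(2*pi)) ∫_{-2*pi}^{2*pi} ψ(x) sin(x/2) dx.
Integrating by parts (boundary term plus one more integral), an antiderivative of (1 - x) sin(x/2) is 2*x*cos(x/2) - 4*sin(x/2) - 2*cos(x/2); evaluating from -2*pi to 2*pi: ∫_{-2*pi}^{2*pi} (1 - x) sin(x/2) dx = (2 - 4*pi) - (2 + 4*pi) = -8*pi.
Hence b_1 = (1/(2*pi))·(-8*pi) = -4.

-4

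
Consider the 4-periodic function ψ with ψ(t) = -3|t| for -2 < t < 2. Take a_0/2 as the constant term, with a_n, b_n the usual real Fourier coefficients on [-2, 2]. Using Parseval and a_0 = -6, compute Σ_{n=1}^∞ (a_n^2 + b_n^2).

6

Parseval: a_0^2/2 + Σ_{n≥1} (a_n^2+b_n^2) = 1/2 ∫_{-2}^{2} ψ(t)^2 dt = 24.
Subtract a_0^2/2 = 18: Σ (a_n^2+b_n^2) = 6.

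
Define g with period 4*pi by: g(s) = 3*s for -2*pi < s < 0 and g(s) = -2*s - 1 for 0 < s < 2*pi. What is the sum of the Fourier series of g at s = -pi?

g is continuous at s = -pi with value -3*pi, so the series converges to -3*pi there.

-3*pi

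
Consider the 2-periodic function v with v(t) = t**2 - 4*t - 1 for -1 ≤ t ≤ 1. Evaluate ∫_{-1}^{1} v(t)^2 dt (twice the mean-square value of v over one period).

∫_{-1}^{1} v(t)^2 dt = 176/15.

176/15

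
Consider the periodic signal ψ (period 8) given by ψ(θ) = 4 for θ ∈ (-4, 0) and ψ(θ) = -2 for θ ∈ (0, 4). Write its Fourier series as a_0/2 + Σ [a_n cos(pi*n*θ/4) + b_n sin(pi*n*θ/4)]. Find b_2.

b_2 = 1/4 ∫_{-4}^{4} ψ(θ) sin(pi*θ/2) dθ.
Split the integral at the breakpoints.
Directly, an antiderivative of (4) sin(pi*θ/2) is -8*cos(pi*θ/2)/pi; evaluating from -4 to 0: ∫_{-4}^{0} (4) sin(pi*θ/2) dθ = (-8/pi) - (-8/pi) = 0.
Directly, an antiderivative of (-2) sin(pi*θ/2) is 4*cos(pi*θ/2)/pi; evaluating from 0 to 4: ∫_{0}^{4} (-2) sin(pi*θ/2) dθ = (4/pi) - (4/pi) = 0.
Summing the pieces and multiplying by (1/4) gives b_2 = 0.

0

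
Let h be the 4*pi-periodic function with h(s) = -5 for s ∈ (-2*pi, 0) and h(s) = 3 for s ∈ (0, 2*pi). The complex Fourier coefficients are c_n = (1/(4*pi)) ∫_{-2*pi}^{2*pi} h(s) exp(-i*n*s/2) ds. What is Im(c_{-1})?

8/pi

Since h is real-valued, Im(c_{-1}) = -(1/(4*pi)) ∫_{-2*pi}^{2*pi} h(s) sin(-s/2) ds = b_{1}/2.
Split the integral at the breakpoints.
Directly, an antiderivative of (-5) sin(-s/2) is -10*cos(s/2); evaluating from -2*pi to 0: ∫_{-2*pi}^{0} (-5) sin(-s/2) ds = (-10) - (10) = -20.
Directly, an antiderivative of (3) sin(-s/2) is 6*cos(s/2); evaluating from 0 to 2*pi: ∫_{0}^{2*pi} (3) sin(-s/2) ds = (-6) - (6) = -12.
So ∫_{-2*pi}^{2*pi} h(s) sin(-s/2) ds = -32.
Hence Im(c_{-1}) = (-1/(4*pi))·(-32) = 8/pi.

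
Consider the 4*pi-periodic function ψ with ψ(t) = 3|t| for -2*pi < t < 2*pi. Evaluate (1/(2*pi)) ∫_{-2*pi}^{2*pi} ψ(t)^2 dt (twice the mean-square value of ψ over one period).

(1/(2*pi)) ∫_{-2*pi}^{2*pi} ψ(t)^2 dt = (1/(2*pi)) · (48*pi**3) = 24*pi**2.

24*pi**2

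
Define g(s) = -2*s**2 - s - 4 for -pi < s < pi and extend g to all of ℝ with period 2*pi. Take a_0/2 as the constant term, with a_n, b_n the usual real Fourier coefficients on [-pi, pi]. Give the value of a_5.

a_5 = 1/pi ∫_{-pi}^{pi} g(s) cos(5*s) ds.
Integrating by parts twice (tabular method), an antiderivative of (-2*s**2 - s - 4) cos(5*s) is -2*s**2*sin(5*s)/5 - s*sin(5*s)/5 - 4*s*cos(5*s)/25 - 96*sin(5*s)/125 - cos(5*s)/25; evaluating from -pi to pi: ∫_{-pi}^{pi} (-2*s**2 - s - 4) cos(5*s) ds = (1/25 + 4*pi/25) - (1/25 - 4*pi/25) = 8*pi/25.
Hence a_5 = (1/pi)·(8*pi/25) = 8/25.

8/25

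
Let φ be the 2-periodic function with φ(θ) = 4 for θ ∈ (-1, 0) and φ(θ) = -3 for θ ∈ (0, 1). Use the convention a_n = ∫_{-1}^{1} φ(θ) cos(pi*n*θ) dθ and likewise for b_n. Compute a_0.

a_0 = ∫_{-1}^{1} φ(θ) dθ = 1.

1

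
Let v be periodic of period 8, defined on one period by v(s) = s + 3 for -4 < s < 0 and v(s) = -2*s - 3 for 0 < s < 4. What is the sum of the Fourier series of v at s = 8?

s = 8 differs from s = 0 by 1 full period(s), and the series is 8-periodic.
At s = 0 the one-sided limits are v(0^-) = 3 and v(0^+) = -3.
By Dirichlet's theorem the series converges to their average, [(3) + (-3)]/2 = 0.

0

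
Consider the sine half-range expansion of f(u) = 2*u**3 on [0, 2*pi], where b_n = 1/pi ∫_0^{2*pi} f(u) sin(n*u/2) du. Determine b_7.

b_7 = 1/pi ∫_0^{2*pi} (2*u**3) sin(7*u/2) du.
Integrating by parts three times (tabular method), an antiderivative of (2*u**3) sin(7*u/2) is -4*u**3*cos(7*u/2)/7 + 24*u**2*sin(7*u/2)/49 + 96*u*cos(7*u/2)/343 - 192*sin(7*u/2)/2401; evaluating from 0 to 2*pi: ∫_{0}^{2*pi} (2*u**3) sin(7*u/2) du = (32*pi*(-6 + 49*pi**2)/343) - (0) = 32*pi*(-6 + 49*pi**2)/343.
Hence b_7 = (1/pi)·(32*pi*(-6 + 49*pi**2)/343) = -192/343 + 32*pi**2/7.

-192/343 + 32*pi**2/7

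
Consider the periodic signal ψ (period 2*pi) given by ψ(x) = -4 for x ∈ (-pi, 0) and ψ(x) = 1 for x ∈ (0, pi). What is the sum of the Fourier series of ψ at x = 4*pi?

x = 4*pi differs from x = 0 by 2 full period(s), and the series is 2*pi-periodic.
At x = 0 the one-sided limits are ψ(0^-) = -4 and ψ(0^+) = 1.
By Dirichlet's theorem the series converges to their average, [(-4) + (1)]/2 = -3/2.

-3/2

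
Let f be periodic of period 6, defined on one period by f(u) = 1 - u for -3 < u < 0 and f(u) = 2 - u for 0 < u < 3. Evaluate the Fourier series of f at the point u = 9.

u = 9 differs from u = 3 by 1 full period(s), and the series is 6-periodic.
At u = 3 the one-sided limits are f(3^-) = -1 and f(3^+) = 4.
By Dirichlet's theorem the series converges to their average, [(-1) + (4)]/2 = 3/2.

3/2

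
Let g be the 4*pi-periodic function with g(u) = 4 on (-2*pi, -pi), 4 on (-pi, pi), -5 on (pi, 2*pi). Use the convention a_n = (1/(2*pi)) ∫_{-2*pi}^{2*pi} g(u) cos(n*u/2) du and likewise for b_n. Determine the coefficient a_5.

a_5 = (1/(2*pi)) ∫_{-2*pi}^{2*pi} g(u) cos(5*u/2) du.
Split the integral at the breakpoints.
Directly, an antiderivative of (4) cos(5*u/2) is 8*sin(5*u/2)/5; evaluating from -2*pi to -pi: ∫_{-2*pi}^{-pi} (4) cos(5*u/2) du = (-8/5) - (0) = -8/5.
Directly, an antiderivative of (4) cos(5*u/2) is 8*sin(5*u/2)/5; evaluating from -pi to pi: ∫_{-pi}^{pi} (4) cos(5*u/2) du = (8/5) - (-8/5) = 16/5.
Directly, an antiderivative of (-5) cos(5*u/2) is -2*sin(5*u/2); evaluating from pi to 2*pi: ∫_{pi}^{2*pi} (-5) cos(5*u/2) du = (0) - (-2) = 2.
Summing the pieces and multiplying by (1/(2*pi)) gives a_5 = 9/(5*pi).

9/(5*pi)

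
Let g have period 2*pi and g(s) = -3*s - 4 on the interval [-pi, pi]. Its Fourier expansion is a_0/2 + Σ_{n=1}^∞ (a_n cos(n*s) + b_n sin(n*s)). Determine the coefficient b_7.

b_7 = 1/pi ∫_{-pi}^{pi} g(s) sin(7*s) ds.
Integrating by parts (boundary term plus one more integral), an antiderivative of (-3*s - 4) sin(7*s) is 3*s*cos(7*s)/7 - 3*sin(7*s)/49 + 4*cos(7*s)/7; evaluating from -pi to pi: ∫_{-pi}^{pi} (-3*s - 4) sin(7*s) ds = (-3*pi/7 - 4/7) - (-4/7 + 3*pi/7) = -6*pi/7.
Hence b_7 = (1/pi)·(-6*pi/7) = -6/7.

-6/7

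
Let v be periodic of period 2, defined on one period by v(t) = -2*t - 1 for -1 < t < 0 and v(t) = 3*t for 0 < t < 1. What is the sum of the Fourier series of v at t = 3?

2

t = 3 differs from t = 1 by 1 full period(s), and the series is 2-periodic.
At t = 1 the one-sided limits are v(1^-) = 3 and v(1^+) = 1.
By Dirichlet's theorem the series converges to their average, [(3) + (1)]/2 = 2.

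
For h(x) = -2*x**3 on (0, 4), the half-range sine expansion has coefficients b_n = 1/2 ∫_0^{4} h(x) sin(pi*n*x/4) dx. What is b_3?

b_3 = 1/2 ∫_0^{4} (-2*x**3) sin(3*pi*x/4) dx.
Integrating by parts three times (tabular method), an antiderivative of (-2*x**3) sin(3*pi*x/4) is 8*x**3*cos(3*pi*x/4)/(3*pi) - 32*x**2*sin(3*pi*x/4)/(3*pi**2) - 256*x*cos(3*pi*x/4)/(9*pi**3) + 1024*sin(3*pi*x/4)/(27*pi**4); evaluating from 0 to 4: ∫_{0}^{4} (-2*x**3) sin(3*pi*x/4) dx = (512*(2 - 3*pi**2)/(9*pi**3)) - (0) = 512*(2 - 3*pi**2)/(9*pi**3).
Hence b_3 = (1/2)·(512*(2 - 3*pi**2)/(9*pi**3)) = 256*(2 - 3*pi**2)/(9*pi**3).

256*(2 - 3*pi**2)/(9*pi**3)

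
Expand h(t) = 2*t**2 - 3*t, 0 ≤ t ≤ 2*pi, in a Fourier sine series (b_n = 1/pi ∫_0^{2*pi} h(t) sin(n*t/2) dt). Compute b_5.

4*(-75*pi - 16 + 100*pi**2)/(125*pi)

b_5 = 1/pi ∫_0^{2*pi} (2*t**2 - 3*t) sin(5*t/2) dt.
Integrating by parts twice (tabular method), an antiderivative of (2*t**2 - 3*t) sin(5*t/2) is -4*t**2*cos(5*t/2)/5 + 16*t*sin(5*t/2)/25 + 6*t*cos(5*t/2)/5 - 12*sin(5*t/2)/25 + 32*cos(5*t/2)/125; evaluating from 0 to 2*pi: ∫_{0}^{2*pi} (2*t**2 - 3*t) sin(5*t/2) dt = (-12*pi/5 - 32/125 + 16*pi**2/5) - (32/125) = -12*pi/5 - 64/125 + 16*pi**2/5.
Hence b_5 = (1/pi)·(-12*pi/5 - 64/125 + 16*pi**2/5) = 4*(-75*pi - 16 + 100*pi**2)/(125*pi).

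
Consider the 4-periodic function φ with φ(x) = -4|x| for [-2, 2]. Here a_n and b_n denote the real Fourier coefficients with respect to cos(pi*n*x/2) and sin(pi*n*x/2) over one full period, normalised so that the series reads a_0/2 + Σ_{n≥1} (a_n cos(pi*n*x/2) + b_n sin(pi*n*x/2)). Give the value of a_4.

a_4 = 1/2 ∫_{-2}^{2} φ(x) cos(2*pi*x) dx.
φ is even and cos(2*pi*x) is even, so the integrand is even and a_4 = ∫_0^{2} φ(x) cos(2*pi*x) dx.
Integrating by parts (boundary term plus one more integral), an antiderivative of (-4*x) cos(2*pi*x) is -2*x*sin(2*pi*x)/pi - cos(2*pi*x)/pi**2; evaluating from 0 to 2: ∫_{0}^{2} (-4*x) cos(2*pi*x) dx = (-1/pi**2) - (-1/pi**2) = 0.
Hence a_4 = 0.

0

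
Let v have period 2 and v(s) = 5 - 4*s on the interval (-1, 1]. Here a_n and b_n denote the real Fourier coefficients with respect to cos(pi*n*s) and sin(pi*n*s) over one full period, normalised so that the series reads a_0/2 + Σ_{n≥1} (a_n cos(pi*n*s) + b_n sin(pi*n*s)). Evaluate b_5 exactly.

-8/(5*pi)

b_5 = ∫_{-1}^{1} v(s) sin(5*pi*s) ds.
Integrating by parts (boundary term plus one more integral), an antiderivative of (5 - 4*s) sin(5*pi*s) is 4*s*cos(5*pi*s)/(5*pi) - 4*sin(5*pi*s)/(25*pi**2) - cos(5*pi*s)/pi; evaluating from -1 to 1: ∫_{-1}^{1} (5 - 4*s) sin(5*pi*s) ds = (1/(5*pi)) - (9/(5*pi)) = -8/(5*pi).
Hence b_5 = -8/(5*pi).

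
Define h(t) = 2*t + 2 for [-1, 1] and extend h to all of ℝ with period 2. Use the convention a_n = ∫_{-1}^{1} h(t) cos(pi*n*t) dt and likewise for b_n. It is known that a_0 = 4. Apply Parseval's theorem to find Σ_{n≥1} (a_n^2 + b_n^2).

8/3

Parseval: a_0^2/2 + Σ_{n≥1} (a_n^2+b_n^2) = ∫_{-1}^{1} h(t)^2 dt = 32/3.
Subtract a_0^2/2 = 8: Σ (a_n^2+b_n^2) = 8/3.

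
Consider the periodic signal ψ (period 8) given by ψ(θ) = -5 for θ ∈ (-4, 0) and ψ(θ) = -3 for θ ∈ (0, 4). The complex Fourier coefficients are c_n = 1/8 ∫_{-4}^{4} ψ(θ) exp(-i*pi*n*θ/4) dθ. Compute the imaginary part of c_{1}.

Since ψ is real-valued, Im(c_{1}) = -1/8 ∫_{-4}^{4} ψ(θ) sin(pi*θ/4) dθ = -b_{1}/2.
Split the integral at the breakpoints.
Directly, an antiderivative of (-5) sin(pi*θ/4) is 20*cos(pi*θ/4)/pi; evaluating from -4 to 0: ∫_{-4}^{0} (-5) sin(pi*θ/4) dθ = (20/pi) - (-20/pi) = 40/pi.
Directly, an antiderivative of (-3) sin(pi*θ/4) is 12*cos(pi*θ/4)/pi; evaluating from 0 to 4: ∫_{0}^{4} (-3) sin(pi*θ/4) dθ = (-12/pi) - (12/pi) = -24/pi.
So ∫_{-4}^{4} ψ(θ) sin(pi*θ/4) dθ = 16/pi.
Hence Im(c_{1}) = (-1/8)·(16/pi) = -2/pi.

-2/pi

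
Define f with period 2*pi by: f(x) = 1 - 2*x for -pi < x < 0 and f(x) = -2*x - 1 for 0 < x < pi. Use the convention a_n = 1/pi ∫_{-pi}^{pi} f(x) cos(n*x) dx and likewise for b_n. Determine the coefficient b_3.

b_3 = 1/pi ∫_{-pi}^{pi} f(x) sin(3*x) dx.
f is odd and sin(3*x) is odd, so the integrand is even and b_3 = 2/pi ∫_0^{pi} f(x) sin(3*x) dx.
Integrating by parts (boundary term plus one more integral), an antiderivative of (-2*x - 1) sin(3*x) is 2*x*cos(3*x)/3 - 2*sin(3*x)/9 + cos(3*x)/3; evaluating from 0 to pi: ∫_{0}^{pi} (-2*x - 1) sin(3*x) dx = (-2*pi/3 - 1/3) - (1/3) = -2*pi/3 - 2/3.
Hence b_3 = (2/pi)·(-2*pi/3 - 2/3) = 4*(-pi - 1)/(3*pi).

4*(-pi - 1)/(3*pi)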